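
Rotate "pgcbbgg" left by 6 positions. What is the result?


Input: "pgcbbgg", rotate left by 6
First 6 characters: "pgcbbg"
Remaining characters: "g"
Concatenate remaining + first: "g" + "pgcbbg" = "gpgcbbg"

gpgcbbg


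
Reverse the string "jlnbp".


Input: jlnbp
Reading characters right to left:
  Position 4: 'p'
  Position 3: 'b'
  Position 2: 'n'
  Position 1: 'l'
  Position 0: 'j'
Reversed: pbnlj

pbnlj


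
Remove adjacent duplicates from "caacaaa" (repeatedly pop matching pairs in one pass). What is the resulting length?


Input: caacaaa
Stack-based adjacent duplicate removal:
  Read 'c': push. Stack: c
  Read 'a': push. Stack: ca
  Read 'a': matches stack top 'a' => pop. Stack: c
  Read 'c': matches stack top 'c' => pop. Stack: (empty)
  Read 'a': push. Stack: a
  Read 'a': matches stack top 'a' => pop. Stack: (empty)
  Read 'a': push. Stack: a
Final stack: "a" (length 1)

1


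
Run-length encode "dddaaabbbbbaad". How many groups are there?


Input: dddaaabbbbbaad
Scanning for consecutive runs:
  Group 1: 'd' x 3 (positions 0-2)
  Group 2: 'a' x 3 (positions 3-5)
  Group 3: 'b' x 5 (positions 6-10)
  Group 4: 'a' x 2 (positions 11-12)
  Group 5: 'd' x 1 (positions 13-13)
Total groups: 5

5


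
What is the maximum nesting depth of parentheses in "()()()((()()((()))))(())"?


Input: "()()()((()()((()))))(())"
Tracking depth:
  Position 0 '(': depth becomes 1
  Position 1 ')': depth becomes 0
  Position 2 '(': depth becomes 1
  Position 3 ')': depth becomes 0
  Position 4 '(': depth becomes 1
  Position 5 ')': depth becomes 0
  Position 6 '(': depth becomes 1
  Position 7 '(': depth becomes 2
  Position 8 '(': depth becomes 3
  Position 9 ')': depth becomes 2
  Position 10 '(': depth becomes 3
  Position 11 ')': depth becomes 2
  Position 12 '(': depth becomes 3
  Position 13 '(': depth becomes 4
  Position 14 '(': depth becomes 5
  Position 15 ')': depth becomes 4
  Position 16 ')': depth becomes 3
  Position 17 ')': depth becomes 2
  Position 18 ')': depth becomes 1
  Position 19 ')': depth becomes 0
  Position 20 '(': depth becomes 1
  Position 21 '(': depth becomes 2
  Position 22 ')': depth becomes 1
  Position 23 ')': depth becomes 0
Maximum depth reached: 5

5


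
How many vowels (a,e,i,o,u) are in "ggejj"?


Input: ggejj
Checking each character:
  'g' at position 0: consonant
  'g' at position 1: consonant
  'e' at position 2: vowel (running total: 1)
  'j' at position 3: consonant
  'j' at position 4: consonant
Total vowels: 1

1


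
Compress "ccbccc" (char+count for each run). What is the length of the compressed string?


Input: ccbccc
Runs:
  'c' x 2 => "c2"
  'b' x 1 => "b1"
  'c' x 3 => "c3"
Compressed: "c2b1c3"
Compressed length: 6

6


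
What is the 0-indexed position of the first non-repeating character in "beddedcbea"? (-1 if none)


Input: beddedcbea
Character frequencies:
  'a': 1
  'b': 2
  'c': 1
  'd': 3
  'e': 3
Scanning left to right for freq == 1:
  Position 0 ('b'): freq=2, skip
  Position 1 ('e'): freq=3, skip
  Position 2 ('d'): freq=3, skip
  Position 3 ('d'): freq=3, skip
  Position 4 ('e'): freq=3, skip
  Position 5 ('d'): freq=3, skip
  Position 6 ('c'): unique! => answer = 6

6


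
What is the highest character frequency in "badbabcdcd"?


Input: badbabcdcd
Character counts:
  'a': 2
  'b': 3
  'c': 2
  'd': 3
Maximum frequency: 3

3


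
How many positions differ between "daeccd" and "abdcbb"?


Comparing "daeccd" and "abdcbb" position by position:
  Position 0: 'd' vs 'a' => DIFFER
  Position 1: 'a' vs 'b' => DIFFER
  Position 2: 'e' vs 'd' => DIFFER
  Position 3: 'c' vs 'c' => same
  Position 4: 'c' vs 'b' => DIFFER
  Position 5: 'd' vs 'b' => DIFFER
Positions that differ: 5

5


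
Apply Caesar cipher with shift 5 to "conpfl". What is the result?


Caesar cipher: shift "conpfl" by 5
  'c' (pos 2) + 5 = pos 7 = 'h'
  'o' (pos 14) + 5 = pos 19 = 't'
  'n' (pos 13) + 5 = pos 18 = 's'
  'p' (pos 15) + 5 = pos 20 = 'u'
  'f' (pos 5) + 5 = pos 10 = 'k'
  'l' (pos 11) + 5 = pos 16 = 'q'
Result: htsukq

htsukq


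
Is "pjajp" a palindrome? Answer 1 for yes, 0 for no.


Input: pjajp
Reversed: pjajp
  Compare pos 0 ('p') with pos 4 ('p'): match
  Compare pos 1 ('j') with pos 3 ('j'): match
Result: palindrome

1


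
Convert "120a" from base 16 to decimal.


Input: "120a" in base 16
Positional expansion:
  Digit '1' (value 1) x 16^3 = 4096
  Digit '2' (value 2) x 16^2 = 512
  Digit '0' (value 0) x 16^1 = 0
  Digit 'a' (value 10) x 16^0 = 10
Sum = 4618

4618


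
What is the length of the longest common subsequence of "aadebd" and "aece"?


LCS of "aadebd" and "aece"
DP table:
           a    e    c    e
      0    0    0    0    0
  a   0    1    1    1    1
  a   0    1    1    1    1
  d   0    1    1    1    1
  e   0    1    2    2    2
  b   0    1    2    2    2
  d   0    1    2    2    2
LCS length = dp[6][4] = 2

2


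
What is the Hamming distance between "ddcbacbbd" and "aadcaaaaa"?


Comparing "ddcbacbbd" and "aadcaaaaa" position by position:
  Position 0: 'd' vs 'a' => differ
  Position 1: 'd' vs 'a' => differ
  Position 2: 'c' vs 'd' => differ
  Position 3: 'b' vs 'c' => differ
  Position 4: 'a' vs 'a' => same
  Position 5: 'c' vs 'a' => differ
  Position 6: 'b' vs 'a' => differ
  Position 7: 'b' vs 'a' => differ
  Position 8: 'd' vs 'a' => differ
Total differences (Hamming distance): 8

8


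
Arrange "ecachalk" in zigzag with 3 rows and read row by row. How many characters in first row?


Zigzag "ecachalk" into 3 rows:
Placing characters:
  'e' => row 0
  'c' => row 1
  'a' => row 2
  'c' => row 1
  'h' => row 0
  'a' => row 1
  'l' => row 2
  'k' => row 1
Rows:
  Row 0: "eh"
  Row 1: "ccak"
  Row 2: "al"
First row length: 2

2


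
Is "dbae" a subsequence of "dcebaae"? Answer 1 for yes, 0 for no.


Check if "dbae" is a subsequence of "dcebaae"
Greedy scan:
  Position 0 ('d'): matches sub[0] = 'd'
  Position 1 ('c'): no match needed
  Position 2 ('e'): no match needed
  Position 3 ('b'): matches sub[1] = 'b'
  Position 4 ('a'): matches sub[2] = 'a'
  Position 5 ('a'): no match needed
  Position 6 ('e'): matches sub[3] = 'e'
All 4 characters matched => is a subsequence

1


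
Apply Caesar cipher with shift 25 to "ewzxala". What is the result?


Caesar cipher: shift "ewzxala" by 25
  'e' (pos 4) + 25 = pos 3 = 'd'
  'w' (pos 22) + 25 = pos 21 = 'v'
  'z' (pos 25) + 25 = pos 24 = 'y'
  'x' (pos 23) + 25 = pos 22 = 'w'
  'a' (pos 0) + 25 = pos 25 = 'z'
  'l' (pos 11) + 25 = pos 10 = 'k'
  'a' (pos 0) + 25 = pos 25 = 'z'
Result: dvywzkz

dvywzkz


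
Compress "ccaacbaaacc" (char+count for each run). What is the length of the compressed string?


Input: ccaacbaaacc
Runs:
  'c' x 2 => "c2"
  'a' x 2 => "a2"
  'c' x 1 => "c1"
  'b' x 1 => "b1"
  'a' x 3 => "a3"
  'c' x 2 => "c2"
Compressed: "c2a2c1b1a3c2"
Compressed length: 12

12


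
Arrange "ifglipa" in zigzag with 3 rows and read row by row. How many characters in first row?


Zigzag "ifglipa" into 3 rows:
Placing characters:
  'i' => row 0
  'f' => row 1
  'g' => row 2
  'l' => row 1
  'i' => row 0
  'p' => row 1
  'a' => row 2
Rows:
  Row 0: "ii"
  Row 1: "flp"
  Row 2: "ga"
First row length: 2

2


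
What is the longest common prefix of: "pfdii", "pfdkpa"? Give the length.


Words: pfdii, pfdkpa
  Position 0: all 'p' => match
  Position 1: all 'f' => match
  Position 2: all 'd' => match
  Position 3: ('i', 'k') => mismatch, stop
LCP = "pfd" (length 3)

3


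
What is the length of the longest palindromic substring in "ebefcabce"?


Input: "ebefcabce"
Checking substrings for palindromes:
  [0:3] "ebe" (len 3) => palindrome
Longest palindromic substring: "ebe" with length 3

3


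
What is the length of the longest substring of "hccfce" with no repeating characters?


Input: "hccfce"
Sliding window (track last position of each char):
  Position 0 ('h'): window [0,0] length 1 -- new best
  Position 1 ('c'): window [0,1] length 2 -- new best
  Position 2 ('c'): repeat (last at 1), move window start to 2
  Position 2 ('c'): window [2,2] length 1
  Position 3 ('f'): window [2,3] length 2
  Position 4 ('c'): repeat (last at 2), move window start to 3
  Position 4 ('c'): window [3,4] length 2
  Position 5 ('e'): window [3,5] length 3 -- new best
Longest substring with no repeats: "fce" with length 3

3


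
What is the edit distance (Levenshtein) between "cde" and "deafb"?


Computing edit distance: "cde" -> "deafb"
DP table:
           d    e    a    f    b
      0    1    2    3    4    5
  c   1    1    2    3    4    5
  d   2    1    2    3    4    5
  e   3    2    1    2    3    4
Edit distance = dp[3][5] = 4

4


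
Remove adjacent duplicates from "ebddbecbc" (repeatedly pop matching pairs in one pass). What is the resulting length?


Input: ebddbecbc
Stack-based adjacent duplicate removal:
  Read 'e': push. Stack: e
  Read 'b': push. Stack: eb
  Read 'd': push. Stack: ebd
  Read 'd': matches stack top 'd' => pop. Stack: eb
  Read 'b': matches stack top 'b' => pop. Stack: e
  Read 'e': matches stack top 'e' => pop. Stack: (empty)
  Read 'c': push. Stack: c
  Read 'b': push. Stack: cb
  Read 'c': push. Stack: cbc
Final stack: "cbc" (length 3)

3


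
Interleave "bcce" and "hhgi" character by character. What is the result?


Interleaving "bcce" and "hhgi":
  Position 0: 'b' from first, 'h' from second => "bh"
  Position 1: 'c' from first, 'h' from second => "ch"
  Position 2: 'c' from first, 'g' from second => "cg"
  Position 3: 'e' from first, 'i' from second => "ei"
Result: bhchcgei

bhchcgei


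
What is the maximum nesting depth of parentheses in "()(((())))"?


Input: "()(((())))"
Tracking depth:
  Position 0 '(': depth becomes 1
  Position 1 ')': depth becomes 0
  Position 2 '(': depth becomes 1
  Position 3 '(': depth becomes 2
  Position 4 '(': depth becomes 3
  Position 5 '(': depth becomes 4
  Position 6 ')': depth becomes 3
  Position 7 ')': depth becomes 2
  Position 8 ')': depth becomes 1
  Position 9 ')': depth becomes 0
Maximum depth reached: 4

4


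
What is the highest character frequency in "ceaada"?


Input: ceaada
Character counts:
  'a': 3
  'c': 1
  'd': 1
  'e': 1
Maximum frequency: 3

3


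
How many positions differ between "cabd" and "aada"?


Comparing "cabd" and "aada" position by position:
  Position 0: 'c' vs 'a' => DIFFER
  Position 1: 'a' vs 'a' => same
  Position 2: 'b' vs 'd' => DIFFER
  Position 3: 'd' vs 'a' => DIFFER
Positions that differ: 3

3


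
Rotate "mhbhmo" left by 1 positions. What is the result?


Input: "mhbhmo", rotate left by 1
First 1 characters: "m"
Remaining characters: "hbhmo"
Concatenate remaining + first: "hbhmo" + "m" = "hbhmom"

hbhmom


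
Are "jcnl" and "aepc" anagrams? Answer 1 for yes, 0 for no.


Strings: "jcnl", "aepc"
Sorted first:  cjln
Sorted second: acep
Differ at position 0: 'c' vs 'a' => not anagrams

0


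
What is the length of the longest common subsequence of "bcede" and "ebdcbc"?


LCS of "bcede" and "ebdcbc"
DP table:
           e    b    d    c    b    c
      0    0    0    0    0    0    0
  b   0    0    1    1    1    1    1
  c   0    0    1    1    2    2    2
  e   0    1    1    1    2    2    2
  d   0    1    1    2    2    2    2
  e   0    1    1    2    2    2    2
LCS length = dp[5][6] = 2

2


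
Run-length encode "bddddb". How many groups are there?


Input: bddddb
Scanning for consecutive runs:
  Group 1: 'b' x 1 (positions 0-0)
  Group 2: 'd' x 4 (positions 1-4)
  Group 3: 'b' x 1 (positions 5-5)
Total groups: 3

3


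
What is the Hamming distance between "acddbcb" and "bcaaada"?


Comparing "acddbcb" and "bcaaada" position by position:
  Position 0: 'a' vs 'b' => differ
  Position 1: 'c' vs 'c' => same
  Position 2: 'd' vs 'a' => differ
  Position 3: 'd' vs 'a' => differ
  Position 4: 'b' vs 'a' => differ
  Position 5: 'c' vs 'd' => differ
  Position 6: 'b' vs 'a' => differ
Total differences (Hamming distance): 6

6


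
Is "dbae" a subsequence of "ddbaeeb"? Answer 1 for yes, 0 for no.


Check if "dbae" is a subsequence of "ddbaeeb"
Greedy scan:
  Position 0 ('d'): matches sub[0] = 'd'
  Position 1 ('d'): no match needed
  Position 2 ('b'): matches sub[1] = 'b'
  Position 3 ('a'): matches sub[2] = 'a'
  Position 4 ('e'): matches sub[3] = 'e'
  Position 5 ('e'): no match needed
  Position 6 ('b'): no match needed
All 4 characters matched => is a subsequence

1


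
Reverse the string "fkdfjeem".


Input: fkdfjeem
Reading characters right to left:
  Position 7: 'm'
  Position 6: 'e'
  Position 5: 'e'
  Position 4: 'j'
  Position 3: 'f'
  Position 2: 'd'
  Position 1: 'k'
  Position 0: 'f'
Reversed: meejfdkf

meejfdkf


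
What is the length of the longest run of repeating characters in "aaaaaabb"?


Input: "aaaaaabb"
Scanning for longest run:
  Position 1 ('a'): continues run of 'a', length=2
  Position 2 ('a'): continues run of 'a', length=3
  Position 3 ('a'): continues run of 'a', length=4
  Position 4 ('a'): continues run of 'a', length=5
  Position 5 ('a'): continues run of 'a', length=6
  Position 6 ('b'): new char, reset run to 1
  Position 7 ('b'): continues run of 'b', length=2
Longest run: 'a' with length 6

6


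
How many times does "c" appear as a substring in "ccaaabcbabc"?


Searching for "c" in "ccaaabcbabc"
Scanning each position:
  Position 0: "c" => MATCH
  Position 1: "c" => MATCH
  Position 2: "a" => no
  Position 3: "a" => no
  Position 4: "a" => no
  Position 5: "b" => no
  Position 6: "c" => MATCH
  Position 7: "b" => no
  Position 8: "a" => no
  Position 9: "b" => no
  Position 10: "c" => MATCH
Total occurrences: 4

4


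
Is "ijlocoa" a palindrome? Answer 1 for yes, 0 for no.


Input: ijlocoa
Reversed: aocolji
  Compare pos 0 ('i') with pos 6 ('a'): MISMATCH
  Compare pos 1 ('j') with pos 5 ('o'): MISMATCH
  Compare pos 2 ('l') with pos 4 ('c'): MISMATCH
Result: not a palindrome

0


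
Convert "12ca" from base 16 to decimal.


Input: "12ca" in base 16
Positional expansion:
  Digit '1' (value 1) x 16^3 = 4096
  Digit '2' (value 2) x 16^2 = 512
  Digit 'c' (value 12) x 16^1 = 192
  Digit 'a' (value 10) x 16^0 = 10
Sum = 4810

4810


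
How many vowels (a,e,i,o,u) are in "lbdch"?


Input: lbdch
Checking each character:
  'l' at position 0: consonant
  'b' at position 1: consonant
  'd' at position 2: consonant
  'c' at position 3: consonant
  'h' at position 4: consonant
Total vowels: 0

0


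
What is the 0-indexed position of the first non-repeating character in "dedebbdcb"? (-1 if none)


Input: dedebbdcb
Character frequencies:
  'b': 3
  'c': 1
  'd': 3
  'e': 2
Scanning left to right for freq == 1:
  Position 0 ('d'): freq=3, skip
  Position 1 ('e'): freq=2, skip
  Position 2 ('d'): freq=3, skip
  Position 3 ('e'): freq=2, skip
  Position 4 ('b'): freq=3, skip
  Position 5 ('b'): freq=3, skip
  Position 6 ('d'): freq=3, skip
  Position 7 ('c'): unique! => answer = 7

7


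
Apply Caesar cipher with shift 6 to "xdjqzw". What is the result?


Caesar cipher: shift "xdjqzw" by 6
  'x' (pos 23) + 6 = pos 3 = 'd'
  'd' (pos 3) + 6 = pos 9 = 'j'
  'j' (pos 9) + 6 = pos 15 = 'p'
  'q' (pos 16) + 6 = pos 22 = 'w'
  'z' (pos 25) + 6 = pos 5 = 'f'
  'w' (pos 22) + 6 = pos 2 = 'c'
Result: djpwfc

djpwfc


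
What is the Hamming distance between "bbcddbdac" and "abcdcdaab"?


Comparing "bbcddbdac" and "abcdcdaab" position by position:
  Position 0: 'b' vs 'a' => differ
  Position 1: 'b' vs 'b' => same
  Position 2: 'c' vs 'c' => same
  Position 3: 'd' vs 'd' => same
  Position 4: 'd' vs 'c' => differ
  Position 5: 'b' vs 'd' => differ
  Position 6: 'd' vs 'a' => differ
  Position 7: 'a' vs 'a' => same
  Position 8: 'c' vs 'b' => differ
Total differences (Hamming distance): 5

5


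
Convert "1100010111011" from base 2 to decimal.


Input: "1100010111011" in base 2
Positional expansion:
  Digit '1' (value 1) x 2^12 = 4096
  Digit '1' (value 1) x 2^11 = 2048
  Digit '0' (value 0) x 2^10 = 0
  Digit '0' (value 0) x 2^9 = 0
  Digit '0' (value 0) x 2^8 = 0
  Digit '1' (value 1) x 2^7 = 128
  Digit '0' (value 0) x 2^6 = 0
  Digit '1' (value 1) x 2^5 = 32
  Digit '1' (value 1) x 2^4 = 16
  Digit '1' (value 1) x 2^3 = 8
  Digit '0' (value 0) x 2^2 = 0
  Digit '1' (value 1) x 2^1 = 2
  Digit '1' (value 1) x 2^0 = 1
Sum = 6331

6331


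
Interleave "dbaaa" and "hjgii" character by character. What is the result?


Interleaving "dbaaa" and "hjgii":
  Position 0: 'd' from first, 'h' from second => "dh"
  Position 1: 'b' from first, 'j' from second => "bj"
  Position 2: 'a' from first, 'g' from second => "ag"
  Position 3: 'a' from first, 'i' from second => "ai"
  Position 4: 'a' from first, 'i' from second => "ai"
Result: dhbjagaiai

dhbjagaiai


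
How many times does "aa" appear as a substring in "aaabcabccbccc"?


Searching for "aa" in "aaabcabccbccc"
Scanning each position:
  Position 0: "aa" => MATCH
  Position 1: "aa" => MATCH
  Position 2: "ab" => no
  Position 3: "bc" => no
  Position 4: "ca" => no
  Position 5: "ab" => no
  Position 6: "bc" => no
  Position 7: "cc" => no
  Position 8: "cb" => no
  Position 9: "bc" => no
  Position 10: "cc" => no
  Position 11: "cc" => no
Total occurrences: 2

2


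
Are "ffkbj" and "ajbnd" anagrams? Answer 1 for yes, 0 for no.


Strings: "ffkbj", "ajbnd"
Sorted first:  bffjk
Sorted second: abdjn
Differ at position 0: 'b' vs 'a' => not anagrams

0


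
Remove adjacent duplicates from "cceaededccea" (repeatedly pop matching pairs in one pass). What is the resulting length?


Input: cceaededccea
Stack-based adjacent duplicate removal:
  Read 'c': push. Stack: c
  Read 'c': matches stack top 'c' => pop. Stack: (empty)
  Read 'e': push. Stack: e
  Read 'a': push. Stack: ea
  Read 'e': push. Stack: eae
  Read 'd': push. Stack: eaed
  Read 'e': push. Stack: eaede
  Read 'd': push. Stack: eaeded
  Read 'c': push. Stack: eaededc
  Read 'c': matches stack top 'c' => pop. Stack: eaeded
  Read 'e': push. Stack: eaedede
  Read 'a': push. Stack: eaededea
Final stack: "eaededea" (length 8)

8


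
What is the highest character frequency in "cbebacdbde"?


Input: cbebacdbde
Character counts:
  'a': 1
  'b': 3
  'c': 2
  'd': 2
  'e': 2
Maximum frequency: 3

3


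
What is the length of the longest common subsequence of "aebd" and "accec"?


LCS of "aebd" and "accec"
DP table:
           a    c    c    e    c
      0    0    0    0    0    0
  a   0    1    1    1    1    1
  e   0    1    1    1    2    2
  b   0    1    1    1    2    2
  d   0    1    1    1    2    2
LCS length = dp[4][5] = 2

2


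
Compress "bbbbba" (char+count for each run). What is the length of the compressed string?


Input: bbbbba
Runs:
  'b' x 5 => "b5"
  'a' x 1 => "a1"
Compressed: "b5a1"
Compressed length: 4

4


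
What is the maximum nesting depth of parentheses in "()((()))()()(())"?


Input: "()((()))()()(())"
Tracking depth:
  Position 0 '(': depth becomes 1
  Position 1 ')': depth becomes 0
  Position 2 '(': depth becomes 1
  Position 3 '(': depth becomes 2
  Position 4 '(': depth becomes 3
  Position 5 ')': depth becomes 2
  Position 6 ')': depth becomes 1
  Position 7 ')': depth becomes 0
  Position 8 '(': depth becomes 1
  Position 9 ')': depth becomes 0
  Position 10 '(': depth becomes 1
  Position 11 ')': depth becomes 0
  Position 12 '(': depth becomes 1
  Position 13 '(': depth becomes 2
  Position 14 ')': depth becomes 1
  Position 15 ')': depth becomes 0
Maximum depth reached: 3

3


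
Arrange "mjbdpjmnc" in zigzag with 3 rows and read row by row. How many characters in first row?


Zigzag "mjbdpjmnc" into 3 rows:
Placing characters:
  'm' => row 0
  'j' => row 1
  'b' => row 2
  'd' => row 1
  'p' => row 0
  'j' => row 1
  'm' => row 2
  'n' => row 1
  'c' => row 0
Rows:
  Row 0: "mpc"
  Row 1: "jdjn"
  Row 2: "bm"
First row length: 3

3


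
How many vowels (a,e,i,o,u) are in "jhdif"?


Input: jhdif
Checking each character:
  'j' at position 0: consonant
  'h' at position 1: consonant
  'd' at position 2: consonant
  'i' at position 3: vowel (running total: 1)
  'f' at position 4: consonant
Total vowels: 1

1


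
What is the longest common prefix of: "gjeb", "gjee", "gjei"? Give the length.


Words: gjeb, gjee, gjei
  Position 0: all 'g' => match
  Position 1: all 'j' => match
  Position 2: all 'e' => match
  Position 3: ('b', 'e', 'i') => mismatch, stop
LCP = "gje" (length 3)

3


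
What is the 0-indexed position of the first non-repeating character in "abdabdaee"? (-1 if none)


Input: abdabdaee
Character frequencies:
  'a': 3
  'b': 2
  'd': 2
  'e': 2
Scanning left to right for freq == 1:
  Position 0 ('a'): freq=3, skip
  Position 1 ('b'): freq=2, skip
  Position 2 ('d'): freq=2, skip
  Position 3 ('a'): freq=3, skip
  Position 4 ('b'): freq=2, skip
  Position 5 ('d'): freq=2, skip
  Position 6 ('a'): freq=3, skip
  Position 7 ('e'): freq=2, skip
  Position 8 ('e'): freq=2, skip
  No unique character found => answer = -1

-1


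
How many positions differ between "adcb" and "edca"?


Comparing "adcb" and "edca" position by position:
  Position 0: 'a' vs 'e' => DIFFER
  Position 1: 'd' vs 'd' => same
  Position 2: 'c' vs 'c' => same
  Position 3: 'b' vs 'a' => DIFFER
Positions that differ: 2

2


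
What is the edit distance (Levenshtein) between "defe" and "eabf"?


Computing edit distance: "defe" -> "eabf"
DP table:
           e    a    b    f
      0    1    2    3    4
  d   1    1    2    3    4
  e   2    1    2    3    4
  f   3    2    2    3    3
  e   4    3    3    3    4
Edit distance = dp[4][4] = 4

4


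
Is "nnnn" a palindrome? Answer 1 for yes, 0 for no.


Input: nnnn
Reversed: nnnn
  Compare pos 0 ('n') with pos 3 ('n'): match
  Compare pos 1 ('n') with pos 2 ('n'): match
Result: palindrome

1


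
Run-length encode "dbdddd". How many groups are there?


Input: dbdddd
Scanning for consecutive runs:
  Group 1: 'd' x 1 (positions 0-0)
  Group 2: 'b' x 1 (positions 1-1)
  Group 3: 'd' x 4 (positions 2-5)
Total groups: 3

3


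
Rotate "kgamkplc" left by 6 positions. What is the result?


Input: "kgamkplc", rotate left by 6
First 6 characters: "kgamkp"
Remaining characters: "lc"
Concatenate remaining + first: "lc" + "kgamkp" = "lckgamkp"

lckgamkp


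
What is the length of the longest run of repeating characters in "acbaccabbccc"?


Input: "acbaccabbccc"
Scanning for longest run:
  Position 1 ('c'): new char, reset run to 1
  Position 2 ('b'): new char, reset run to 1
  Position 3 ('a'): new char, reset run to 1
  Position 4 ('c'): new char, reset run to 1
  Position 5 ('c'): continues run of 'c', length=2
  Position 6 ('a'): new char, reset run to 1
  Position 7 ('b'): new char, reset run to 1
  Position 8 ('b'): continues run of 'b', length=2
  Position 9 ('c'): new char, reset run to 1
  Position 10 ('c'): continues run of 'c', length=2
  Position 11 ('c'): continues run of 'c', length=3
Longest run: 'c' with length 3

3


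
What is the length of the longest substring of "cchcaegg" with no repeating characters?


Input: "cchcaegg"
Sliding window (track last position of each char):
  Position 0 ('c'): window [0,0] length 1 -- new best
  Position 1 ('c'): repeat (last at 0), move window start to 1
  Position 1 ('c'): window [1,1] length 1
  Position 2 ('h'): window [1,2] length 2 -- new best
  Position 3 ('c'): repeat (last at 1), move window start to 2
  Position 3 ('c'): window [2,3] length 2
  Position 4 ('a'): window [2,4] length 3 -- new best
  Position 5 ('e'): window [2,5] length 4 -- new best
  Position 6 ('g'): window [2,6] length 5 -- new best
  Position 7 ('g'): repeat (last at 6), move window start to 7
  Position 7 ('g'): window [7,7] length 1
Longest substring with no repeats: "hcaeg" with length 5

5


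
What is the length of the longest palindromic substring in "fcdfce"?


Input: "fcdfce"
Checking substrings for palindromes:
  No multi-char palindromic substrings found
Longest palindromic substring: "f" with length 1

1


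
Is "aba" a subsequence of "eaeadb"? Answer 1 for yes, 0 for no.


Check if "aba" is a subsequence of "eaeadb"
Greedy scan:
  Position 0 ('e'): no match needed
  Position 1 ('a'): matches sub[0] = 'a'
  Position 2 ('e'): no match needed
  Position 3 ('a'): no match needed
  Position 4 ('d'): no match needed
  Position 5 ('b'): matches sub[1] = 'b'
Only matched 2/3 characters => not a subsequence

0


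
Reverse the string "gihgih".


Input: gihgih
Reading characters right to left:
  Position 5: 'h'
  Position 4: 'i'
  Position 3: 'g'
  Position 2: 'h'
  Position 1: 'i'
  Position 0: 'g'
Reversed: highig

highig


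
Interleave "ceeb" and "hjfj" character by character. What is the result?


Interleaving "ceeb" and "hjfj":
  Position 0: 'c' from first, 'h' from second => "ch"
  Position 1: 'e' from first, 'j' from second => "ej"
  Position 2: 'e' from first, 'f' from second => "ef"
  Position 3: 'b' from first, 'j' from second => "bj"
Result: chejefbj

chejefbj


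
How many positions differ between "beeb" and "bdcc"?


Comparing "beeb" and "bdcc" position by position:
  Position 0: 'b' vs 'b' => same
  Position 1: 'e' vs 'd' => DIFFER
  Position 2: 'e' vs 'c' => DIFFER
  Position 3: 'b' vs 'c' => DIFFER
Positions that differ: 3

3


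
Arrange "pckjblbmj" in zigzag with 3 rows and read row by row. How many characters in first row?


Zigzag "pckjblbmj" into 3 rows:
Placing characters:
  'p' => row 0
  'c' => row 1
  'k' => row 2
  'j' => row 1
  'b' => row 0
  'l' => row 1
  'b' => row 2
  'm' => row 1
  'j' => row 0
Rows:
  Row 0: "pbj"
  Row 1: "cjlm"
  Row 2: "kb"
First row length: 3

3


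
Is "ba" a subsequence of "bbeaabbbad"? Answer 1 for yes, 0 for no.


Check if "ba" is a subsequence of "bbeaabbbad"
Greedy scan:
  Position 0 ('b'): matches sub[0] = 'b'
  Position 1 ('b'): no match needed
  Position 2 ('e'): no match needed
  Position 3 ('a'): matches sub[1] = 'a'
  Position 4 ('a'): no match needed
  Position 5 ('b'): no match needed
  Position 6 ('b'): no match needed
  Position 7 ('b'): no match needed
  Position 8 ('a'): no match needed
  Position 9 ('d'): no match needed
All 2 characters matched => is a subsequence

1


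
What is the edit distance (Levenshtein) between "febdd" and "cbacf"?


Computing edit distance: "febdd" -> "cbacf"
DP table:
           c    b    a    c    f
      0    1    2    3    4    5
  f   1    1    2    3    4    4
  e   2    2    2    3    4    5
  b   3    3    2    3    4    5
  d   4    4    3    3    4    5
  d   5    5    4    4    4    5
Edit distance = dp[5][5] = 5

5


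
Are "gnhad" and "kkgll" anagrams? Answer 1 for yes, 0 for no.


Strings: "gnhad", "kkgll"
Sorted first:  adghn
Sorted second: gkkll
Differ at position 0: 'a' vs 'g' => not anagrams

0


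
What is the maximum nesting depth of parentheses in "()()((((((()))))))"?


Input: "()()((((((()))))))"
Tracking depth:
  Position 0 '(': depth becomes 1
  Position 1 ')': depth becomes 0
  Position 2 '(': depth becomes 1
  Position 3 ')': depth becomes 0
  Position 4 '(': depth becomes 1
  Position 5 '(': depth becomes 2
  Position 6 '(': depth becomes 3
  Position 7 '(': depth becomes 4
  Position 8 '(': depth becomes 5
  Position 9 '(': depth becomes 6
  Position 10 '(': depth becomes 7
  Position 11 ')': depth becomes 6
  Position 12 ')': depth becomes 5
  Position 13 ')': depth becomes 4
  Position 14 ')': depth becomes 3
  Position 15 ')': depth becomes 2
  Position 16 ')': depth becomes 1
  Position 17 ')': depth becomes 0
Maximum depth reached: 7

7


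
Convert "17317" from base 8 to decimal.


Input: "17317" in base 8
Positional expansion:
  Digit '1' (value 1) x 8^4 = 4096
  Digit '7' (value 7) x 8^3 = 3584
  Digit '3' (value 3) x 8^2 = 192
  Digit '1' (value 1) x 8^1 = 8
  Digit '7' (value 7) x 8^0 = 7
Sum = 7887

7887


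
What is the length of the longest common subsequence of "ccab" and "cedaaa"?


LCS of "ccab" and "cedaaa"
DP table:
           c    e    d    a    a    a
      0    0    0    0    0    0    0
  c   0    1    1    1    1    1    1
  c   0    1    1    1    1    1    1
  a   0    1    1    1    2    2    2
  b   0    1    1    1    2    2    2
LCS length = dp[4][6] = 2

2


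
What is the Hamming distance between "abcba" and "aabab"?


Comparing "abcba" and "aabab" position by position:
  Position 0: 'a' vs 'a' => same
  Position 1: 'b' vs 'a' => differ
  Position 2: 'c' vs 'b' => differ
  Position 3: 'b' vs 'a' => differ
  Position 4: 'a' vs 'b' => differ
Total differences (Hamming distance): 4

4


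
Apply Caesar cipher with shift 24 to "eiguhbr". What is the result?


Caesar cipher: shift "eiguhbr" by 24
  'e' (pos 4) + 24 = pos 2 = 'c'
  'i' (pos 8) + 24 = pos 6 = 'g'
  'g' (pos 6) + 24 = pos 4 = 'e'
  'u' (pos 20) + 24 = pos 18 = 's'
  'h' (pos 7) + 24 = pos 5 = 'f'
  'b' (pos 1) + 24 = pos 25 = 'z'
  'r' (pos 17) + 24 = pos 15 = 'p'
Result: cgesfzp

cgesfzp


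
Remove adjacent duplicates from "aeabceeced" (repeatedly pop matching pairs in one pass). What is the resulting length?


Input: aeabceeced
Stack-based adjacent duplicate removal:
  Read 'a': push. Stack: a
  Read 'e': push. Stack: ae
  Read 'a': push. Stack: aea
  Read 'b': push. Stack: aeab
  Read 'c': push. Stack: aeabc
  Read 'e': push. Stack: aeabce
  Read 'e': matches stack top 'e' => pop. Stack: aeabc
  Read 'c': matches stack top 'c' => pop. Stack: aeab
  Read 'e': push. Stack: aeabe
  Read 'd': push. Stack: aeabed
Final stack: "aeabed" (length 6)

6


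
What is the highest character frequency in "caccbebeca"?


Input: caccbebeca
Character counts:
  'a': 2
  'b': 2
  'c': 4
  'e': 2
Maximum frequency: 4

4


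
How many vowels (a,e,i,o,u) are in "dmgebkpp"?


Input: dmgebkpp
Checking each character:
  'd' at position 0: consonant
  'm' at position 1: consonant
  'g' at position 2: consonant
  'e' at position 3: vowel (running total: 1)
  'b' at position 4: consonant
  'k' at position 5: consonant
  'p' at position 6: consonant
  'p' at position 7: consonant
Total vowels: 1

1


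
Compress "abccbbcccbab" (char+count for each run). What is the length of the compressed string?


Input: abccbbcccbab
Runs:
  'a' x 1 => "a1"
  'b' x 1 => "b1"
  'c' x 2 => "c2"
  'b' x 2 => "b2"
  'c' x 3 => "c3"
  'b' x 1 => "b1"
  'a' x 1 => "a1"
  'b' x 1 => "b1"
Compressed: "a1b1c2b2c3b1a1b1"
Compressed length: 16

16


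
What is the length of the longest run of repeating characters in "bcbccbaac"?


Input: "bcbccbaac"
Scanning for longest run:
  Position 1 ('c'): new char, reset run to 1
  Position 2 ('b'): new char, reset run to 1
  Position 3 ('c'): new char, reset run to 1
  Position 4 ('c'): continues run of 'c', length=2
  Position 5 ('b'): new char, reset run to 1
  Position 6 ('a'): new char, reset run to 1
  Position 7 ('a'): continues run of 'a', length=2
  Position 8 ('c'): new char, reset run to 1
Longest run: 'c' with length 2

2


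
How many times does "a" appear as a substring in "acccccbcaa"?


Searching for "a" in "acccccbcaa"
Scanning each position:
  Position 0: "a" => MATCH
  Position 1: "c" => no
  Position 2: "c" => no
  Position 3: "c" => no
  Position 4: "c" => no
  Position 5: "c" => no
  Position 6: "b" => no
  Position 7: "c" => no
  Position 8: "a" => MATCH
  Position 9: "a" => MATCH
Total occurrences: 3

3


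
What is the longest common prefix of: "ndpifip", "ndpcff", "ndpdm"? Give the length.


Words: ndpifip, ndpcff, ndpdm
  Position 0: all 'n' => match
  Position 1: all 'd' => match
  Position 2: all 'p' => match
  Position 3: ('i', 'c', 'd') => mismatch, stop
LCP = "ndp" (length 3)

3


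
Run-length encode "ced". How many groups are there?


Input: ced
Scanning for consecutive runs:
  Group 1: 'c' x 1 (positions 0-0)
  Group 2: 'e' x 1 (positions 1-1)
  Group 3: 'd' x 1 (positions 2-2)
Total groups: 3

3


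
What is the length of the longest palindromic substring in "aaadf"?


Input: "aaadf"
Checking substrings for palindromes:
  [0:3] "aaa" (len 3) => palindrome
  [0:2] "aa" (len 2) => palindrome
  [1:3] "aa" (len 2) => palindrome
Longest palindromic substring: "aaa" with length 3

3


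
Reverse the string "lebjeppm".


Input: lebjeppm
Reading characters right to left:
  Position 7: 'm'
  Position 6: 'p'
  Position 5: 'p'
  Position 4: 'e'
  Position 3: 'j'
  Position 2: 'b'
  Position 1: 'e'
  Position 0: 'l'
Reversed: mppejbel

mppejbel


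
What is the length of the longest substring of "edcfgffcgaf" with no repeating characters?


Input: "edcfgffcgaf"
Sliding window (track last position of each char):
  Position 0 ('e'): window [0,0] length 1 -- new best
  Position 1 ('d'): window [0,1] length 2 -- new best
  Position 2 ('c'): window [0,2] length 3 -- new best
  Position 3 ('f'): window [0,3] length 4 -- new best
  Position 4 ('g'): window [0,4] length 5 -- new best
  Position 5 ('f'): repeat (last at 3), move window start to 4
  Position 5 ('f'): window [4,5] length 2
  Position 6 ('f'): repeat (last at 5), move window start to 6
  Position 6 ('f'): window [6,6] length 1
  Position 7 ('c'): window [6,7] length 2
  Position 8 ('g'): window [6,8] length 3
  Position 9 ('a'): window [6,9] length 4
  Position 10 ('f'): repeat (last at 6), move window start to 7
  Position 10 ('f'): window [7,10] length 4
Longest substring with no repeats: "edcfg" with length 5

5


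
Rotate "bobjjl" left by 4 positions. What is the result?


Input: "bobjjl", rotate left by 4
First 4 characters: "bobj"
Remaining characters: "jl"
Concatenate remaining + first: "jl" + "bobj" = "jlbobj"

jlbobj


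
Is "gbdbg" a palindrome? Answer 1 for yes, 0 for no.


Input: gbdbg
Reversed: gbdbg
  Compare pos 0 ('g') with pos 4 ('g'): match
  Compare pos 1 ('b') with pos 3 ('b'): match
Result: palindrome

1


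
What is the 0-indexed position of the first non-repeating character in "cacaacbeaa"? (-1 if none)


Input: cacaacbeaa
Character frequencies:
  'a': 5
  'b': 1
  'c': 3
  'e': 1
Scanning left to right for freq == 1:
  Position 0 ('c'): freq=3, skip
  Position 1 ('a'): freq=5, skip
  Position 2 ('c'): freq=3, skip
  Position 3 ('a'): freq=5, skip
  Position 4 ('a'): freq=5, skip
  Position 5 ('c'): freq=3, skip
  Position 6 ('b'): unique! => answer = 6

6


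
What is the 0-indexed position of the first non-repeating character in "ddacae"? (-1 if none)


Input: ddacae
Character frequencies:
  'a': 2
  'c': 1
  'd': 2
  'e': 1
Scanning left to right for freq == 1:
  Position 0 ('d'): freq=2, skip
  Position 1 ('d'): freq=2, skip
  Position 2 ('a'): freq=2, skip
  Position 3 ('c'): unique! => answer = 3

3


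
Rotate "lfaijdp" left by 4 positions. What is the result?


Input: "lfaijdp", rotate left by 4
First 4 characters: "lfai"
Remaining characters: "jdp"
Concatenate remaining + first: "jdp" + "lfai" = "jdplfai"

jdplfai


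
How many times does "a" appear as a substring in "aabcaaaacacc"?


Searching for "a" in "aabcaaaacacc"
Scanning each position:
  Position 0: "a" => MATCH
  Position 1: "a" => MATCH
  Position 2: "b" => no
  Position 3: "c" => no
  Position 4: "a" => MATCH
  Position 5: "a" => MATCH
  Position 6: "a" => MATCH
  Position 7: "a" => MATCH
  Position 8: "c" => no
  Position 9: "a" => MATCH
  Position 10: "c" => no
  Position 11: "c" => no
Total occurrences: 7

7


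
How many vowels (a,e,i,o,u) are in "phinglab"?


Input: phinglab
Checking each character:
  'p' at position 0: consonant
  'h' at position 1: consonant
  'i' at position 2: vowel (running total: 1)
  'n' at position 3: consonant
  'g' at position 4: consonant
  'l' at position 5: consonant
  'a' at position 6: vowel (running total: 2)
  'b' at position 7: consonant
Total vowels: 2

2


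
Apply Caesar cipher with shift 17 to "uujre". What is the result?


Caesar cipher: shift "uujre" by 17
  'u' (pos 20) + 17 = pos 11 = 'l'
  'u' (pos 20) + 17 = pos 11 = 'l'
  'j' (pos 9) + 17 = pos 0 = 'a'
  'r' (pos 17) + 17 = pos 8 = 'i'
  'e' (pos 4) + 17 = pos 21 = 'v'
Result: llaiv

llaiv


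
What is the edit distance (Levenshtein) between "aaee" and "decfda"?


Computing edit distance: "aaee" -> "decfda"
DP table:
           d    e    c    f    d    a
      0    1    2    3    4    5    6
  a   1    1    2    3    4    5    5
  a   2    2    2    3    4    5    5
  e   3    3    2    3    4    5    6
  e   4    4    3    3    4    5    6
Edit distance = dp[4][6] = 6

6


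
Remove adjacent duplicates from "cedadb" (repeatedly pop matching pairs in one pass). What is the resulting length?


Input: cedadb
Stack-based adjacent duplicate removal:
  Read 'c': push. Stack: c
  Read 'e': push. Stack: ce
  Read 'd': push. Stack: ced
  Read 'a': push. Stack: ceda
  Read 'd': push. Stack: cedad
  Read 'b': push. Stack: cedadb
Final stack: "cedadb" (length 6)

6


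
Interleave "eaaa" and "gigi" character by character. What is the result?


Interleaving "eaaa" and "gigi":
  Position 0: 'e' from first, 'g' from second => "eg"
  Position 1: 'a' from first, 'i' from second => "ai"
  Position 2: 'a' from first, 'g' from second => "ag"
  Position 3: 'a' from first, 'i' from second => "ai"
Result: egaiagai

egaiagai


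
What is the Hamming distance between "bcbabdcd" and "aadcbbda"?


Comparing "bcbabdcd" and "aadcbbda" position by position:
  Position 0: 'b' vs 'a' => differ
  Position 1: 'c' vs 'a' => differ
  Position 2: 'b' vs 'd' => differ
  Position 3: 'a' vs 'c' => differ
  Position 4: 'b' vs 'b' => same
  Position 5: 'd' vs 'b' => differ
  Position 6: 'c' vs 'd' => differ
  Position 7: 'd' vs 'a' => differ
Total differences (Hamming distance): 7

7


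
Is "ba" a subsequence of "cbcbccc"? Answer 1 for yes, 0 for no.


Check if "ba" is a subsequence of "cbcbccc"
Greedy scan:
  Position 0 ('c'): no match needed
  Position 1 ('b'): matches sub[0] = 'b'
  Position 2 ('c'): no match needed
  Position 3 ('b'): no match needed
  Position 4 ('c'): no match needed
  Position 5 ('c'): no match needed
  Position 6 ('c'): no match needed
Only matched 1/2 characters => not a subsequence

0


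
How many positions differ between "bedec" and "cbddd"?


Comparing "bedec" and "cbddd" position by position:
  Position 0: 'b' vs 'c' => DIFFER
  Position 1: 'e' vs 'b' => DIFFER
  Position 2: 'd' vs 'd' => same
  Position 3: 'e' vs 'd' => DIFFER
  Position 4: 'c' vs 'd' => DIFFER
Positions that differ: 4

4


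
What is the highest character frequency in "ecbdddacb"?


Input: ecbdddacb
Character counts:
  'a': 1
  'b': 2
  'c': 2
  'd': 3
  'e': 1
Maximum frequency: 3

3


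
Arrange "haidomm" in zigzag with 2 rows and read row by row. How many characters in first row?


Zigzag "haidomm" into 2 rows:
Placing characters:
  'h' => row 0
  'a' => row 1
  'i' => row 0
  'd' => row 1
  'o' => row 0
  'm' => row 1
  'm' => row 0
Rows:
  Row 0: "hiom"
  Row 1: "adm"
First row length: 4

4


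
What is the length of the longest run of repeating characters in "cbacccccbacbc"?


Input: "cbacccccbacbc"
Scanning for longest run:
  Position 1 ('b'): new char, reset run to 1
  Position 2 ('a'): new char, reset run to 1
  Position 3 ('c'): new char, reset run to 1
  Position 4 ('c'): continues run of 'c', length=2
  Position 5 ('c'): continues run of 'c', length=3
  Position 6 ('c'): continues run of 'c', length=4
  Position 7 ('c'): continues run of 'c', length=5
  Position 8 ('b'): new char, reset run to 1
  Position 9 ('a'): new char, reset run to 1
  Position 10 ('c'): new char, reset run to 1
  Position 11 ('b'): new char, reset run to 1
  Position 12 ('c'): new char, reset run to 1
Longest run: 'c' with length 5

5


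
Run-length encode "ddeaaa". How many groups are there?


Input: ddeaaa
Scanning for consecutive runs:
  Group 1: 'd' x 2 (positions 0-1)
  Group 2: 'e' x 1 (positions 2-2)
  Group 3: 'a' x 3 (positions 3-5)
Total groups: 3

3


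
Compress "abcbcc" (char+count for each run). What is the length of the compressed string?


Input: abcbcc
Runs:
  'a' x 1 => "a1"
  'b' x 1 => "b1"
  'c' x 1 => "c1"
  'b' x 1 => "b1"
  'c' x 2 => "c2"
Compressed: "a1b1c1b1c2"
Compressed length: 10

10
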